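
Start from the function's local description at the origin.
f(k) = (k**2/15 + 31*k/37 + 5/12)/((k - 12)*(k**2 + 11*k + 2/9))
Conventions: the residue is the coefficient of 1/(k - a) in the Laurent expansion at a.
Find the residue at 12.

The residue is 133671/1839640.

At the order-1 pole 12 set g(k) = (k - (12))*f(k) = (k**2/15 + 31*k/37 + 5/12)/(k**2 + 11*k + 2/9).
Simple pole: residue = g(a) at a = 12, which is 133671/1839640.


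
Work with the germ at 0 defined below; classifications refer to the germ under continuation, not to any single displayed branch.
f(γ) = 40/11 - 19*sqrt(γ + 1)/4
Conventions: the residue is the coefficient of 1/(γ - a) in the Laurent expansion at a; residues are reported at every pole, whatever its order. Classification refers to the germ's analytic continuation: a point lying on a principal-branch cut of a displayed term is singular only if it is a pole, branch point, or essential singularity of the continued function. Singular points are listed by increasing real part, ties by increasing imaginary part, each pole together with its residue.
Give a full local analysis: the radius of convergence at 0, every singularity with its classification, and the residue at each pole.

Branch term (-19/4)*sqrt(1 - γ/(-1)): its argument vanishes at γ = -1, a square-root branch point, modulus 1.
The radius of convergence is the smallest modulus among the singular points: 1.

Radius of convergence at 0: 1.
At -1: an algebraic (square-root) branch point.


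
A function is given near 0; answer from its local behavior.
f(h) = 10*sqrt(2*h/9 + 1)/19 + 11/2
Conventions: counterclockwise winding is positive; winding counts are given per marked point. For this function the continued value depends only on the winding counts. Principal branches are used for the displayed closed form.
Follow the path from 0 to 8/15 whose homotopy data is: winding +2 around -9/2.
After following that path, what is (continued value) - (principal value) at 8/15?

Continued minus principal equals 0.

The rational part is single-valued and drops out of the difference; each branch term changes only by its own monodromy.
(10/19)*sqrt(1 - h/(-9/2)): winding +2 is even, the square root returns to the same sheet, contribution 0.
Summing the contributions at h = 8/15 gives 0.


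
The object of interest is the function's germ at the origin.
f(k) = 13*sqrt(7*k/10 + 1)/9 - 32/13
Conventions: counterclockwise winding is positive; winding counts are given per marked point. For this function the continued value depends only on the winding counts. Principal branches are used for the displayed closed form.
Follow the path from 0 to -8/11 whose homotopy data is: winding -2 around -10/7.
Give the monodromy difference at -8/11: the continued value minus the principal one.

The rational part is single-valued and drops out of the difference; each branch term changes only by its own monodromy.
(13/9)*sqrt(1 - k/(-10/7)): winding -2 is even, the square root returns to the same sheet, contribution 0.
Summing the contributions at k = -8/11 gives 0.

Continued minus principal equals 0.


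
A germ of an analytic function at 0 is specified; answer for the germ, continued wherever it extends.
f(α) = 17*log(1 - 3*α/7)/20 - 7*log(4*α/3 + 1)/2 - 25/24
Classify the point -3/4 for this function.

The term (-7/2)*log(1 - α/(-3/4)) has argument 1 - -3/4/(-3/4) = 0 at -3/4: a logarithmic (infinitely-sheeted) branch point; the remaining terms are analytic or single-valued there.

The point is a logarithmic branch point.


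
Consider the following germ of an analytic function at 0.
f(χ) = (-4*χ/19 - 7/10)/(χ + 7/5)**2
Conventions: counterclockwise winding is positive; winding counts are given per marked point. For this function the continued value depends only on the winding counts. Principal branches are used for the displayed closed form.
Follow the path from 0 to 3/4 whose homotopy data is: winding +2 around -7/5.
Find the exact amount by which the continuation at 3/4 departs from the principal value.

Continued minus principal equals 0.

The function is rational, hence single-valued: continuing it around any pole returns the same value, so the difference is 0.


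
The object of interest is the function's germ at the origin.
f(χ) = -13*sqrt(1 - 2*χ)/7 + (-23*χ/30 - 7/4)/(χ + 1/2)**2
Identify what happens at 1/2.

The point is an algebraic (square-root) branch point.

The term (-13/7)*sqrt(1 - χ/(1/2)) has argument 1 - 1/2/(1/2) = 0 at 1/2: a square-root (algebraic, two-sheeted) branch point; the remaining terms are analytic or single-valued there.


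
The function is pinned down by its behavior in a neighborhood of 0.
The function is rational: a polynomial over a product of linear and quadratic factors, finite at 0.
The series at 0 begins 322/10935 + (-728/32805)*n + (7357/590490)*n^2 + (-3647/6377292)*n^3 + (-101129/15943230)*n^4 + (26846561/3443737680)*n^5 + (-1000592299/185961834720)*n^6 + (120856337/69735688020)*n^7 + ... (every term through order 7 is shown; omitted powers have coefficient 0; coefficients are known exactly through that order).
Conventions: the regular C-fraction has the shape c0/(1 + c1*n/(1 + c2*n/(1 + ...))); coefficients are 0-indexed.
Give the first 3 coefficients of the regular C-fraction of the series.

The regular C-fraction coefficients are [322/10935, 52/69, -8275/43056].

Taylor coefficients (read off): a_0 = 322/10935, a_1 = -728/32805, a_2 = 7357/590490.
c0 = a_0 = 322/10935. Peel one level at a time: if S = 1 + c*n/S' with S'(0) = 1, then c is the n-coefficient of S and S' = c*n/(S - 1).
S_1 = c0/f = 1 + (52/69)*n + (8275/57132)*n^2 + ...; c1 = 52/69.
S_2 = c1*n/(S_1 - 1) = 1 + (-8275/43056)*n + ...; c2 = -8275/43056.


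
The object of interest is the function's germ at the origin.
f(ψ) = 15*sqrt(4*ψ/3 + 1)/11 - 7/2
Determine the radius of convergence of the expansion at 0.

Branch term (15/11)*sqrt(1 - ψ/(-3/4)): its argument vanishes at ψ = -3/4, a square-root branch point, modulus 3/4.
The radius of convergence is the smallest modulus among the singular points: 3/4.

The radius of convergence is 3/4.


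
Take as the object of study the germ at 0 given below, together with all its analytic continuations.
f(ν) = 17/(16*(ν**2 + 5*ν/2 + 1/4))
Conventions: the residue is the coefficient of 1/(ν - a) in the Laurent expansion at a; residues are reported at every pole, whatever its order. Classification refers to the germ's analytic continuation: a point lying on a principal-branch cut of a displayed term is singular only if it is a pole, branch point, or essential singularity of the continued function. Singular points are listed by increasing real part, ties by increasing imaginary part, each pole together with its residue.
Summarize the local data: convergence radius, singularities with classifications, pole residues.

Denominator factor (ν**2 + 5*ν/2 + 1/4): discriminant 21/4, real irrational roots -5/4 + (1/4)*sqrt(21) and -5/4 - (1/4)*sqrt(21); poles of order 1, moduli 5/4 - (1/4)*sqrt(21) and 5/4 + (1/4)*sqrt(21).
The radius of convergence is the smallest modulus among the singular points: 5/4 - (1/4)*sqrt(21).
The factor ν**2 + 5*ν/2 + 1/4 splits as (ν - a)(ν - a') with a = -5/4 - (1/4)*sqrt(21), a' = -5/4 + (1/4)*sqrt(21). At the order-1 pole a set g(ν) = (ν - a)*f(ν) = [17/16] / (ν - a').
Simple pole: residue = g(a) at a = -5/4 - (1/4)*sqrt(21), which is -(17/168)*sqrt(21).
The factor ν**2 + 5*ν/2 + 1/4 splits as (ν - a)(ν - a') with a = -5/4 + (1/4)*sqrt(21), a' = -5/4 - (1/4)*sqrt(21). At the order-1 pole a set g(ν) = (ν - a)*f(ν) = [17/16] / (ν - a').
Simple pole: residue = g(a) at a = -5/4 + (1/4)*sqrt(21), which is (17/168)*sqrt(21).
List the singular points by increasing real part (a conjugate pair: the negative imaginary part first).

Radius of convergence at 0: 5/4 - (1/4)*sqrt(21).
At -5/4 - (1/4)*sqrt(21): a pole of order 1; residue -(17/168)*sqrt(21).
At -5/4 + (1/4)*sqrt(21): a pole of order 1; residue (17/168)*sqrt(21).


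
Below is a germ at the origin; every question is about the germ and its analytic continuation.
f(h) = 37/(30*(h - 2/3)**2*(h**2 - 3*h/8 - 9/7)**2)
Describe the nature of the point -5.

Denominator factors: h - 2/3 = -17/3 at h = -5; h**2 - 3*h/8 - 9/7 = 1433/56 at h = -5 — none vanishes.
So the germ continues analytically to -5.

The point is a regular point.


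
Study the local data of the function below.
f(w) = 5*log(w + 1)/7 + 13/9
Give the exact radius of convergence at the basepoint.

Branch term (5/7)*log(1 - w/(-1)): its argument vanishes at w = -1, a logarithmic branch point, modulus 1.
The radius of convergence is the smallest modulus among the singular points: 1.

The radius of convergence is 1.


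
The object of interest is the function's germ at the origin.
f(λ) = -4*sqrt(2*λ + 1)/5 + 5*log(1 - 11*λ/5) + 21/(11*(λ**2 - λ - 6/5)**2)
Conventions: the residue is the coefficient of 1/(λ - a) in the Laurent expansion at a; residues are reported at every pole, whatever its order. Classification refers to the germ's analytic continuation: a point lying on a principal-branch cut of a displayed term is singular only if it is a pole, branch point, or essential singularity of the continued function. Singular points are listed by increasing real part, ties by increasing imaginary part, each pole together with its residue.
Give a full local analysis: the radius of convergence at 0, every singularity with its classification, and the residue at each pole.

Radius of convergence at 0: 5/11.
At 1/2 - (1/10)*sqrt(145): a pole of order 2; residue (210/9251)*sqrt(145).
At -1/2: an algebraic (square-root) branch point.
At 5/11: a logarithmic branch point.
At 1/2 + (1/10)*sqrt(145): a pole of order 2; residue -(210/9251)*sqrt(145).

Denominator factor (λ**2 - λ - 6/5)^2: discriminant 29/5, real irrational roots 1/2 + (1/10)*sqrt(145) and 1/2 - (1/10)*sqrt(145); poles of order 2, moduli 1/2 + (1/10)*sqrt(145) and -1/2 + (1/10)*sqrt(145).
Branch term (5)*log(1 - λ/(5/11)): its argument vanishes at λ = 5/11, a logarithmic branch point, modulus 5/11.
Branch term (-4/5)*sqrt(1 - λ/(-1/2)): its argument vanishes at λ = -1/2, a square-root branch point, modulus 1/2.
The radius of convergence is the smallest modulus among the singular points: 5/11.
The branch terms are analytic at 1/2 - (1/10)*sqrt(145) and contribute nothing to the residue; only the rational part matters.
The factor λ**2 - λ - 6/5 splits as (λ - a)(λ - a') with a = 1/2 - (1/10)*sqrt(145), a' = 1/2 + (1/10)*sqrt(145). At the order-2 pole a set g(λ) = (λ - a)^2*(rational part) = [21/11] / (λ - a')^2.
Order-2 pole: residue = g'(a); g'(1/2 - (1/10)*sqrt(145)) = (210/9251)*sqrt(145), so the residue is (210/9251)*sqrt(145).
The branch terms are analytic at 1/2 + (1/10)*sqrt(145) and contribute nothing to the residue; only the rational part matters.
The factor λ**2 - λ - 6/5 splits as (λ - a)(λ - a') with a = 1/2 + (1/10)*sqrt(145), a' = 1/2 - (1/10)*sqrt(145). At the order-2 pole a set g(λ) = (λ - a)^2*(rational part) = [21/11] / (λ - a')^2.
Order-2 pole: residue = g'(a); g'(1/2 + (1/10)*sqrt(145)) = -(210/9251)*sqrt(145), so the residue is -(210/9251)*sqrt(145).
List the singular points by increasing real part (a conjugate pair: the negative imaginary part first).


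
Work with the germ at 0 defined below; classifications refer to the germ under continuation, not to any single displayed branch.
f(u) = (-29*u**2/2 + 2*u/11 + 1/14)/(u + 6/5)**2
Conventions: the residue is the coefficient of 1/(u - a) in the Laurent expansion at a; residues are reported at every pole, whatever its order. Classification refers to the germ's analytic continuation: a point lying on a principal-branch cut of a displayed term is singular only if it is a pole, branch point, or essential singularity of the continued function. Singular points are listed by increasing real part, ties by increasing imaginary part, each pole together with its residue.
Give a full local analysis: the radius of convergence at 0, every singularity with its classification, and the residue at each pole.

Radius of convergence at 0: 6/5.
At -6/5: a pole of order 2; residue 1924/55.

Denominator factor (u + 6/5)^2: pole of order 2 at -6/5, modulus 6/5.
The radius of convergence is the smallest modulus among the singular points: 6/5.
At the order-2 pole -6/5 set g(u) = (u - (-6/5))^2*f(u) = -29*u**2/2 + 2*u/11 + 1/14.
Order-2 pole: residue = g'(a); g'(-6/5) = 1924/55, so the residue is 1924/55.


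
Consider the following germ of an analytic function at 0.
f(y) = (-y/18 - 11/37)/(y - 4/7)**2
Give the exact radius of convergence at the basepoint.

The radius of convergence is 4/7.

Denominator factor (y - 4/7)^2: pole of order 2 at 4/7, modulus 4/7.
The radius of convergence is the smallest modulus among the singular points: 4/7.


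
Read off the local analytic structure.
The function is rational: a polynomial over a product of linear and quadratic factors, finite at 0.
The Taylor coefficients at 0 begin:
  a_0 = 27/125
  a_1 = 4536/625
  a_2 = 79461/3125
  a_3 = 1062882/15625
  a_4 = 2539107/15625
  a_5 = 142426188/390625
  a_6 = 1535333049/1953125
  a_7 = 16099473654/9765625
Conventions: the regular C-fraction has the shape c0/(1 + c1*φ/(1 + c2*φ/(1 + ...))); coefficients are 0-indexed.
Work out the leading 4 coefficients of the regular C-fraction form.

The regular C-fraction coefficients are [27/125, -168/5, 8427/280, -27/280].

Taylor coefficients (read off): a_0 = 27/125, a_1 = 4536/625, a_2 = 79461/3125, a_3 = 1062882/15625.
c0 = a_0 = 27/125. Peel one level at a time: if S = 1 + c*φ/S' with S'(0) = 1, then c is the φ-coefficient of S and S' = c*φ/(S - 1).
S_1 = c0/f = 1 + (-168/5)*φ + (25281/25)*φ^2 + ...; c1 = -168/5.
S_2 = c1*φ/(S_1 - 1) = 1 + (8427/280)*φ + (227529/78400)*φ^2 + ...; c2 = 8427/280.
S_3 = c2*φ/(S_2 - 1) = 1 + (-27/280)*φ + ...; c3 = -27/280.


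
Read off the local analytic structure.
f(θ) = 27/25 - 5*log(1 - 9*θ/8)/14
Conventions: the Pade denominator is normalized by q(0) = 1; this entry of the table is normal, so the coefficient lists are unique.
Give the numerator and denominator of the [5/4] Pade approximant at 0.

The Pade approximant has numerator coefficients [27/25, -1287/560, 13437/8960, -2511/8960, -62451/8028160, 6561/6422528]; denominator coefficients [1, -5/2, 135/64, -1215/1792, 3645/57344].

Taylor coefficients needed (expand at 0): a_0 = 27/25, a_1 = 45/112, a_2 = 405/1792, a_3 = 1215/7168, a_4 = 32805/229376, a_5 = 59049/458752, a_6 = 885735/7340032, a_7 = 23914845/205520896, a_8 = 215233605/1879048192, a_9 = 215233605/1879048192.
Write the denominator as Q(θ) = 1 + q1*θ + q2*θ^2 + q3*θ^3 + q4*θ^4. Requiring Q*f - P = O(θ^10) with deg P <= 5 kills the coefficients of θ^6..θ^9 in Q*f:
  θ^6: a_6 + q1*a_5 + q2*a_4 + q3*a_3 + q4*a_2 = 0, i.e. 885735/7340032 + (59049/458752)*q1 + (32805/229376)*q2 + (1215/7168)*q3 + (405/1792)*q4 = 0.
  θ^7: a_7 + q1*a_6 + q2*a_5 + q3*a_4 + q4*a_3 = 0, i.e. 23914845/205520896 + (885735/7340032)*q1 + (59049/458752)*q2 + (32805/229376)*q3 + (1215/7168)*q4 = 0.
  θ^8: a_8 + q1*a_7 + q2*a_6 + q3*a_5 + q4*a_4 = 0, i.e. 215233605/1879048192 + (23914845/205520896)*q1 + (885735/7340032)*q2 + (59049/458752)*q3 + (32805/229376)*q4 = 0.
  θ^9: a_9 + q1*a_8 + q2*a_7 + q3*a_6 + q4*a_5 = 0, i.e. 215233605/1879048192 + (215233605/1879048192)*q1 + (23914845/205520896)*q2 + (885735/7340032)*q3 + (59049/458752)*q4 = 0.
Solving this linear system: q1 = -5/2, q2 = 135/64, q3 = -1215/1792, q4 = 3645/57344.
The numerator is Q*f truncated at degree 5: P0 = a_0 = 27/25; P1 = a_1 + q1*a_0 = -1287/560; P2 = a_2 + q1*a_1 + q2*a_0 = 13437/8960; P3 = a_3 + q1*a_2 + q2*a_1 + q3*a_0 = -2511/8960; P4 = a_4 + q1*a_3 + q2*a_2 + q3*a_1 + q4*a_0 = -62451/8028160; P5 = a_5 + q1*a_4 + q2*a_3 + q3*a_2 + q4*a_1 = 6561/6422528.


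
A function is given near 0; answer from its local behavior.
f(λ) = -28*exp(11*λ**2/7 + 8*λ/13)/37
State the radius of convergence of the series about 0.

The radius of convergence is infinite.

The factor exp(11*λ**2/7 + 8*λ/13) is entire and contributes no finite singular point.
The polynomial part has no poles.
No finite singular points: the Taylor series at 0 converges everywhere.


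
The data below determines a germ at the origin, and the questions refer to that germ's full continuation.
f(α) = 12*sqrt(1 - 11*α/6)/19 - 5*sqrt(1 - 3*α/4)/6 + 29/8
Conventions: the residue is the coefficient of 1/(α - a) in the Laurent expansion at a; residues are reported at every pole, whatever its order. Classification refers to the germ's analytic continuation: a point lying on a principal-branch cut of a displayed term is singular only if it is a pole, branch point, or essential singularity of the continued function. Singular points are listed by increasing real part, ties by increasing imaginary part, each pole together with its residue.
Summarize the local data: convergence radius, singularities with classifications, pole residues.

Radius of convergence at 0: 6/11.
At 6/11: an algebraic (square-root) branch point.
At 4/3: an algebraic (square-root) branch point.

Branch term (12/19)*sqrt(1 - α/(6/11)): its argument vanishes at α = 6/11, a square-root branch point, modulus 6/11.
Branch term (-5/6)*sqrt(1 - α/(4/3)): its argument vanishes at α = 4/3, a square-root branch point, modulus 4/3.
The radius of convergence is the smallest modulus among the singular points: 6/11.
List the singular points by increasing real part (a conjugate pair: the negative imaginary part first).


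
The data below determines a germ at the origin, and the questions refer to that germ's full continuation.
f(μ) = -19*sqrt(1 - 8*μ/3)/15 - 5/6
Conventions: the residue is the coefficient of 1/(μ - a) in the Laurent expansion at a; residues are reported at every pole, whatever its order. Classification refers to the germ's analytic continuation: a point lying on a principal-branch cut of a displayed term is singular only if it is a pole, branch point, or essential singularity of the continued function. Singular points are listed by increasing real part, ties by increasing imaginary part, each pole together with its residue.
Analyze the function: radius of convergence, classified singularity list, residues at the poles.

Radius of convergence at 0: 3/8.
At 3/8: an algebraic (square-root) branch point.

Branch term (-19/15)*sqrt(1 - μ/(3/8)): its argument vanishes at μ = 3/8, a square-root branch point, modulus 3/8.
The radius of convergence is the smallest modulus among the singular points: 3/8.


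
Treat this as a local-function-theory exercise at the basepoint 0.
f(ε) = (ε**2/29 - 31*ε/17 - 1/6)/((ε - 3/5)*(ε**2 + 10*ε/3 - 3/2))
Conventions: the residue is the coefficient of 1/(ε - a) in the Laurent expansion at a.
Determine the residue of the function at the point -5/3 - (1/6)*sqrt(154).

The residue is 47255/63597 - (38975/1399134)*sqrt(154).

The factor ε**2 + 10*ε/3 - 3/2 splits as (ε - a)(ε - a') with a = -5/3 - (1/6)*sqrt(154), a' = -5/3 + (1/6)*sqrt(154). At the order-1 pole a set g(ε) = (ε - a)*f(ε) = [(ε**2/29 - 31*ε/17 - 1/6)/(ε - 3/5)] / (ε - a').
Simple pole: residue = g(a) at a = -5/3 - (1/6)*sqrt(154), which is 47255/63597 - (38975/1399134)*sqrt(154).


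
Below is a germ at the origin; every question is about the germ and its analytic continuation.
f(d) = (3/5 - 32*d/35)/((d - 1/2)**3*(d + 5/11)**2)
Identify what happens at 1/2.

The denominator factor d - 1/2 vanishes at 1/2 and appears to the power 3; the numerator there equals 1/7, nonzero, and no other factor vanishes.
Hence a pole whose order is the multiplicity, 3.

The point is a pole of order 3.


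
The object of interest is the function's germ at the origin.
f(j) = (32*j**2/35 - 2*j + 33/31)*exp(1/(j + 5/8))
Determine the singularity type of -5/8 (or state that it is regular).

The exponent 1/(j - (-5/8)) has a pole at -5/8, so exp(1/(j - (-5/8))) takes every nonzero value near it: an essential singularity (not a pole of any order).

The point is an essential singularity.


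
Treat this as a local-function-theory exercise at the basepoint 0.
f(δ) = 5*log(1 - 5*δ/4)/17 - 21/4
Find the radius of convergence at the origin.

Branch term (5/17)*log(1 - δ/(4/5)): its argument vanishes at δ = 4/5, a logarithmic branch point, modulus 4/5.
The radius of convergence is the smallest modulus among the singular points: 4/5.

The radius of convergence is 4/5.


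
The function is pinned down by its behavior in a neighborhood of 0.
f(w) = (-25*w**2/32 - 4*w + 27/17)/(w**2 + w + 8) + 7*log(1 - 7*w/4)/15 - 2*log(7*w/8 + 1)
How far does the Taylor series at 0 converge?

The radius of convergence is 4/7.

Denominator factor (w**2 + w + 8): discriminant -31, complex-conjugate roots (-1/2) + ((1/2)*sqrt(31))*i and (-1/2) - ((1/2)*sqrt(31))*i; poles of order 1, moduli (2)*sqrt(2) and (2)*sqrt(2).
Branch term (-2)*log(1 - w/(-8/7)): its argument vanishes at w = -8/7, a logarithmic branch point, modulus 8/7.
Branch term (7/15)*log(1 - w/(4/7)): its argument vanishes at w = 4/7, a logarithmic branch point, modulus 4/7.
The radius of convergence is the smallest modulus among the singular points: 4/7.


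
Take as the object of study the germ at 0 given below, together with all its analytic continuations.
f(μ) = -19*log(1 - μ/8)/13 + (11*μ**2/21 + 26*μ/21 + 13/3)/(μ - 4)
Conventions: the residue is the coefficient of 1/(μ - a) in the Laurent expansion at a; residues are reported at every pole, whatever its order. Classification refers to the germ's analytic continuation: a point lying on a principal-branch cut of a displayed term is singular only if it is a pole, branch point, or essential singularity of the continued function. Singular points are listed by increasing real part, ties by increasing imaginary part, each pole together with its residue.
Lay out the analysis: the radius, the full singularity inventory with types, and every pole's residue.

Radius of convergence at 0: 4.
At 4: a pole of order 1; residue 53/3.
At 8: a logarithmic branch point.

Denominator factor (μ - 4): pole of order 1 at 4, modulus 4.
Branch term (-19/13)*log(1 - μ/(8)): its argument vanishes at μ = 8, a logarithmic branch point, modulus 8.
The radius of convergence is the smallest modulus among the singular points: 4.
The branch term is analytic at 4 and contributes nothing to the residue; only the rational part matters.
At the order-1 pole 4 set g(μ) = (μ - (4))*(rational part) = 11*μ**2/21 + 26*μ/21 + 13/3.
Simple pole: residue = g(a) at a = 4, which is 53/3.
List the singular points by increasing real part (a conjugate pair: the negative imaginary part first).


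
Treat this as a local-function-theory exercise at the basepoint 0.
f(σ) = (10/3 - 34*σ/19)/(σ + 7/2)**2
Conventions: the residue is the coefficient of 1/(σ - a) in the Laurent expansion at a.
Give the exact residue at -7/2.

At the order-2 pole -7/2 set g(σ) = (σ - (-7/2))^2*f(σ) = 10/3 - 34*σ/19.
Order-2 pole: residue = g'(a); g'(-7/2) = -34/19, so the residue is -34/19.

The residue is -34/19.


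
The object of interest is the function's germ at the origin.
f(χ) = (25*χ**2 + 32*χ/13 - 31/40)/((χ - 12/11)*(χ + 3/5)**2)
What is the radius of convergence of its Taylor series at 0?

Denominator factor (χ - 12/11): pole of order 1 at 12/11, modulus 12/11.
Denominator factor (χ + 3/5)^2: pole of order 2 at -3/5, modulus 3/5.
The radius of convergence is the smallest modulus among the singular points: 3/5.

The radius of convergence is 3/5.


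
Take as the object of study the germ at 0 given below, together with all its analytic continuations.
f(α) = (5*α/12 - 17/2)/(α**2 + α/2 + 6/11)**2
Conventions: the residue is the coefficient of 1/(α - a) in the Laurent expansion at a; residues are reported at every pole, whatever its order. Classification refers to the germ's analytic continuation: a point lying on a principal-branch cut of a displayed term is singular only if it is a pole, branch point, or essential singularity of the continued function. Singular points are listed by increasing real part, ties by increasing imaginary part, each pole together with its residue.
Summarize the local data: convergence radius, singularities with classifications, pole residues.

Radius of convergence at 0: (1/11)*sqrt(66).
At (-1/4) - ((1/44)*sqrt(935))*i: a pole of order 2; residue -((4543/21675)*sqrt(935))*i.
At (-1/4) + ((1/44)*sqrt(935))*i: a pole of order 2; residue ((4543/21675)*sqrt(935))*i.

Denominator factor (α**2 + α/2 + 6/11)^2: discriminant -85/44, complex-conjugate roots (-1/4) + ((1/44)*sqrt(935))*i and (-1/4) - ((1/44)*sqrt(935))*i; poles of order 2, moduli (1/11)*sqrt(66) and (1/11)*sqrt(66).
The radius of convergence is the smallest modulus among the singular points: (1/11)*sqrt(66).
The factor α**2 + α/2 + 6/11 splits as (α - a)(α - a') with a = (-1/4) - ((1/44)*sqrt(935))*i, a' = (-1/4) + ((1/44)*sqrt(935))*i. At the order-2 pole a set g(α) = (α - a)^2*f(α) = [5*α/12 - 17/2] / (α - a')^2.
Order-2 pole: residue = g'(a); g'((-1/4) - ((1/44)*sqrt(935))*i) = -((4543/21675)*sqrt(935))*i, so the residue is -((4543/21675)*sqrt(935))*i.
The factor α**2 + α/2 + 6/11 splits as (α - a)(α - a') with a = (-1/4) + ((1/44)*sqrt(935))*i, a' = (-1/4) - ((1/44)*sqrt(935))*i. At the order-2 pole a set g(α) = (α - a)^2*f(α) = [5*α/12 - 17/2] / (α - a')^2.
Order-2 pole: residue = g'(a); g'((-1/4) + ((1/44)*sqrt(935))*i) = ((4543/21675)*sqrt(935))*i, so the residue is ((4543/21675)*sqrt(935))*i.
List the singular points by increasing real part (a conjugate pair: the negative imaginary part first).


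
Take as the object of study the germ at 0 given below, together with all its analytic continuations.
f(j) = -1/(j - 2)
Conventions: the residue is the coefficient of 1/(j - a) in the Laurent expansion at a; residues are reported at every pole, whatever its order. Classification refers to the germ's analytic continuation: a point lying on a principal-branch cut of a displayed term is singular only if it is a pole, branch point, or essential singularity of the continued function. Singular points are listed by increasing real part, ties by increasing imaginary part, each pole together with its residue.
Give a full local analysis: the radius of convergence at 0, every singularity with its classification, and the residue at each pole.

Denominator factor (j - 2): pole of order 1 at 2, modulus 2.
The radius of convergence is the smallest modulus among the singular points: 2.
At the order-1 pole 2 set g(j) = (j - (2))*f(j) = -1.
Simple pole: residue = g(a) at a = 2, which is -1.

Radius of convergence at 0: 2.
At 2: a pole of order 1; residue -1.


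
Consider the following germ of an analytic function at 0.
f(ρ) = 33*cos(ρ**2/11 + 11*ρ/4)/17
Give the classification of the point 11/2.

The point is a regular point.

There is no denominator, hence no pole anywhere.
The factor cos(ρ**2/11 + 11*ρ/4) is entire.
So the germ continues analytically to 11/2.


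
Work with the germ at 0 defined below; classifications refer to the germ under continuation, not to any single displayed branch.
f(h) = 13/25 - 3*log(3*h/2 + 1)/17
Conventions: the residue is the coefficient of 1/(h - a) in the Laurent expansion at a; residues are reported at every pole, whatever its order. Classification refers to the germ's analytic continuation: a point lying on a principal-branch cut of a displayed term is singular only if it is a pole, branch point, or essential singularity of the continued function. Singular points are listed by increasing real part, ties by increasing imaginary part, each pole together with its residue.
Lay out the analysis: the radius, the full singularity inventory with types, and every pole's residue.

Radius of convergence at 0: 2/3.
At -2/3: a logarithmic branch point.

Branch term (-3/17)*log(1 - h/(-2/3)): its argument vanishes at h = -2/3, a logarithmic branch point, modulus 2/3.
The radius of convergence is the smallest modulus among the singular points: 2/3.


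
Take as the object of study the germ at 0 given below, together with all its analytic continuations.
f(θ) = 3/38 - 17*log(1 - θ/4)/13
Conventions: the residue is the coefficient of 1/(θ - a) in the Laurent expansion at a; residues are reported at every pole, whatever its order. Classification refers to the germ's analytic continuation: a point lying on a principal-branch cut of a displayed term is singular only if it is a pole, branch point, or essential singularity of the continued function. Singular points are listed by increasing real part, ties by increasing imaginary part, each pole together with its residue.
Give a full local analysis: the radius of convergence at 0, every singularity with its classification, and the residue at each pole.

Branch term (-17/13)*log(1 - θ/(4)): its argument vanishes at θ = 4, a logarithmic branch point, modulus 4.
The radius of convergence is the smallest modulus among the singular points: 4.

Radius of convergence at 0: 4.
At 4: a logarithmic branch point.


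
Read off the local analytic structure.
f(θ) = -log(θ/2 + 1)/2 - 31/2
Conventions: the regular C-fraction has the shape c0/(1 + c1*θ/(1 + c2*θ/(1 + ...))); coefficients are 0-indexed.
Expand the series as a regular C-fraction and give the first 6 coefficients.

Taylor coefficients (expand at 0): a_0 = -31/2, a_1 = -1/4, a_2 = 1/16, a_3 = -1/48, a_4 = 1/128, a_5 = -1/320.
c0 = a_0 = -31/2. Peel one level at a time: if S = 1 + c*θ/S' with S'(0) = 1, then c is the θ-coefficient of S and S' = c*θ/(S - 1).
S_1 = c0/f = 1 + (-1/62)*θ + (33/7688)*θ^2 + ...; c1 = -1/62.
S_2 = c1*θ/(S_1 - 1) = 1 + (33/124)*θ + (-1/48)*θ^2 + ...; c2 = 33/124.
S_3 = c2*θ/(S_2 - 1) = 1 + (31/396)*θ + (-527/39204)*θ^2 + ...; c3 = 31/396.
S_4 = c3*θ/(S_3 - 1) = 1 + (17/99)*θ + (-1/60)*θ^2 + ...; c4 = 17/99.
S_5 = c4*θ/(S_4 - 1) = 1 + (33/340)*θ + ...; c5 = 33/340.

The regular C-fraction coefficients are [-31/2, -1/62, 33/124, 31/396, 17/99, 33/340].


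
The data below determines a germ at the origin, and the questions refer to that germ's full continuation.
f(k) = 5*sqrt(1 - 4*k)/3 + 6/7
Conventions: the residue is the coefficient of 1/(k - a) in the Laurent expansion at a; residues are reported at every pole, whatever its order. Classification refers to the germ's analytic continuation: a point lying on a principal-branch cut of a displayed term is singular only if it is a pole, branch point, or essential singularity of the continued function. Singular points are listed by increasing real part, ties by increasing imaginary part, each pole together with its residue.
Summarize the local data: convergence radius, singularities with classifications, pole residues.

Branch term (5/3)*sqrt(1 - k/(1/4)): its argument vanishes at k = 1/4, a square-root branch point, modulus 1/4.
The radius of convergence is the smallest modulus among the singular points: 1/4.

Radius of convergence at 0: 1/4.
At 1/4: an algebraic (square-root) branch point.


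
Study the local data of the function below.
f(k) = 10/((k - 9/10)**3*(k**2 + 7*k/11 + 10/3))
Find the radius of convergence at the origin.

Denominator factor (k - 9/10)^3: pole of order 3 at 9/10, modulus 9/10.
Denominator factor (k**2 + 7*k/11 + 10/3): discriminant -4693/363, complex-conjugate roots (-7/22) + ((19/66)*sqrt(39))*i and (-7/22) - ((19/66)*sqrt(39))*i; poles of order 1, moduli (1/3)*sqrt(30) and (1/3)*sqrt(30).
The radius of convergence is the smallest modulus among the singular points: 9/10.

The radius of convergence is 9/10.


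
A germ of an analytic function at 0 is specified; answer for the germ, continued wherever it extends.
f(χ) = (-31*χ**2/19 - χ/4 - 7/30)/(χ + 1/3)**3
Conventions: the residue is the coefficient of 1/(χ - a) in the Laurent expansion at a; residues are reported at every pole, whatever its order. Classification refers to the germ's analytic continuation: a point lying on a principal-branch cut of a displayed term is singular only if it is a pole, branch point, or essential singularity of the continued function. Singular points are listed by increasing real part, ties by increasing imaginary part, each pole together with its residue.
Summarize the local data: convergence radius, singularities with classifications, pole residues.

Radius of convergence at 0: 1/3.
At -1/3: a pole of order 3; residue -31/19.

Denominator factor (χ + 1/3)^3: pole of order 3 at -1/3, modulus 1/3.
The radius of convergence is the smallest modulus among the singular points: 1/3.
At the order-3 pole -1/3 set g(χ) = (χ - (-1/3))^3*f(χ) = -31*χ**2/19 - χ/4 - 7/30.
Order-3 pole: residue = g''(a)/2; g''(-1/3) = -62/19, so the residue is -31/19.


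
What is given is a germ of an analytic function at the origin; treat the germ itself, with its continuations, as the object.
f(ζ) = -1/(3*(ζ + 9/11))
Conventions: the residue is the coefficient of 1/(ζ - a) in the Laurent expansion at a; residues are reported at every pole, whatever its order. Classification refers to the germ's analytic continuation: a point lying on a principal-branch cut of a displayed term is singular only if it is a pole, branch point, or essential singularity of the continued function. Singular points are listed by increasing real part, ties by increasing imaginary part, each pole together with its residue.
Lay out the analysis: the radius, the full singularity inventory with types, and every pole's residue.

Denominator factor (ζ + 9/11): pole of order 1 at -9/11, modulus 9/11.
The radius of convergence is the smallest modulus among the singular points: 9/11.
At the order-1 pole -9/11 set g(ζ) = (ζ - (-9/11))*f(ζ) = -1/3.
Simple pole: residue = g(a) at a = -9/11, which is -1/3.

Radius of convergence at 0: 9/11.
At -9/11: a pole of order 1; residue -1/3.


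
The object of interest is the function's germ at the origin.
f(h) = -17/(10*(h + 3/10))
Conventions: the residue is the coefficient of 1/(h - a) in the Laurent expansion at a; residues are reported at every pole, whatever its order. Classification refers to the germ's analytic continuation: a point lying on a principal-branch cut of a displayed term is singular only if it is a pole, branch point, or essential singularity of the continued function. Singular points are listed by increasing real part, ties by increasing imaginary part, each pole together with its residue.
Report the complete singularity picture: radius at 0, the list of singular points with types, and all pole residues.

Radius of convergence at 0: 3/10.
At -3/10: a pole of order 1; residue -17/10.

Denominator factor (h + 3/10): pole of order 1 at -3/10, modulus 3/10.
The radius of convergence is the smallest modulus among the singular points: 3/10.
At the order-1 pole -3/10 set g(h) = (h - (-3/10))*f(h) = -17/10.
Simple pole: residue = g(a) at a = -3/10, which is -17/10.


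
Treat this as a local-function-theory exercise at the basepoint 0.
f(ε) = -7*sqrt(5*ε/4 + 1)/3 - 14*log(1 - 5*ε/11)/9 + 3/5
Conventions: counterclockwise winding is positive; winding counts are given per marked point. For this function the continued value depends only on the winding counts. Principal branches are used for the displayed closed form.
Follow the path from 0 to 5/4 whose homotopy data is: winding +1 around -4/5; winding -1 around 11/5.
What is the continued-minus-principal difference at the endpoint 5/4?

Continued minus principal equals ((7/6)*sqrt(41)) + ((28/9)*pi)*i.

The rational part is single-valued and drops out of the difference; each branch term changes only by its own monodromy.
(-7/3)*sqrt(1 - ε/(-4/5)): winding +1 is odd, the square root flips sign, contributing -2*(-7/3)*sqrt(1 - (5/4)/(-4/5)) = -2*(-7/3)*sqrt(41/16) = (7/6)*sqrt(41).
(-14/9)*log(1 - ε/(11/5)): each positive loop around 11/5 adds 2*pi*i to the log, so winding -1 contributes (-14/9)*(-1)*2*pi*i = (28/9)*pi*i.
Summing the contributions at ε = 5/4 gives ((7/6)*sqrt(41)) + ((28/9)*pi)*i.


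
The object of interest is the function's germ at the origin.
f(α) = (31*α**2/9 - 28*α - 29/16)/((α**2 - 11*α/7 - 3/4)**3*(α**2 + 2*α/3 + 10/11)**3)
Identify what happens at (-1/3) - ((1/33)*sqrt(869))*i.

The denominator factor α**2 + 2*α/3 + 10/11 vanishes at (-1/3) - ((1/33)*sqrt(869))*i and appears to the power 3; the numerator there equals (73489/14256) + ((818/891)*sqrt(869))*i, nonzero, and no other factor vanishes.
Hence a pole whose order is the multiplicity, 3.

The point is a pole of order 3.


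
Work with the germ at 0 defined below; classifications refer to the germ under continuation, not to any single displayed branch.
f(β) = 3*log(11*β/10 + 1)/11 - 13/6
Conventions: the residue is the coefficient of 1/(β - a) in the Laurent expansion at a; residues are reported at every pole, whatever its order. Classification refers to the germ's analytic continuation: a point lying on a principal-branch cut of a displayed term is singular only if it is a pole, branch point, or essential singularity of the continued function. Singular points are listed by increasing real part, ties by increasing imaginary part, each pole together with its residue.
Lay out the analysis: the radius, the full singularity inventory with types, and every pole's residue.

Radius of convergence at 0: 10/11.
At -10/11: a logarithmic branch point.

Branch term (3/11)*log(1 - β/(-10/11)): its argument vanishes at β = -10/11, a logarithmic branch point, modulus 10/11.
The radius of convergence is the smallest modulus among the singular points: 10/11.


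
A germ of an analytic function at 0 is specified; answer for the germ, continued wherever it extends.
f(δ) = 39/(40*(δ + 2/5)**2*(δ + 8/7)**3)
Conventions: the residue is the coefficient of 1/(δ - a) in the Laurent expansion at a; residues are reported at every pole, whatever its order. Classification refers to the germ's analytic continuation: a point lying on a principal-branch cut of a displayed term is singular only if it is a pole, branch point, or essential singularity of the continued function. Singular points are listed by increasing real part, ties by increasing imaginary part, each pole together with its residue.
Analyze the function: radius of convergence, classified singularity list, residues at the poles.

Denominator factor (δ + 8/7)^3: pole of order 3 at -8/7, modulus 8/7.
Denominator factor (δ + 2/5)^2: pole of order 2 at -2/5, modulus 2/5.
The radius of convergence is the smallest modulus among the singular points: 2/5.
At the order-3 pole -8/7 set g(δ) = (δ - (-8/7))^3*f(δ) = 39/(40*(δ + 2/5)**2).
Order-3 pole: residue = g''(a)/2; g''(-8/7) = 2701125/140608, so the residue is 2701125/281216.
At the order-2 pole -2/5 set g(δ) = (δ - (-2/5))^2*f(δ) = 39/(40*(δ + 8/7)**3).
Order-2 pole: residue = g'(a); g'(-2/5) = -2701125/281216, so the residue is -2701125/281216.
List the singular points by increasing real part (a conjugate pair: the negative imaginary part first).

Radius of convergence at 0: 2/5.
At -8/7: a pole of order 3; residue 2701125/281216.
At -2/5: a pole of order 2; residue -2701125/281216.


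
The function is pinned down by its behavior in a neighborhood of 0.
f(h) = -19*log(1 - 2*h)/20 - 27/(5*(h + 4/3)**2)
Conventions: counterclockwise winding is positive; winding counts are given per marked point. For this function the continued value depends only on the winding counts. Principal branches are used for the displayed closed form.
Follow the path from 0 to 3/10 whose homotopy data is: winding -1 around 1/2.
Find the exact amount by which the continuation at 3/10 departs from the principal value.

The rational part is single-valued and drops out of the difference; each branch term changes only by its own monodromy.
(-19/20)*log(1 - h/(1/2)): each positive loop around 1/2 adds 2*pi*i to the log, so winding -1 contributes (-19/20)*(-1)*2*pi*i = (19/10)*pi*i.
Summing the contributions at h = 3/10 gives (19/10)*pi*i.

Continued minus principal equals (19/10)*pi*i.


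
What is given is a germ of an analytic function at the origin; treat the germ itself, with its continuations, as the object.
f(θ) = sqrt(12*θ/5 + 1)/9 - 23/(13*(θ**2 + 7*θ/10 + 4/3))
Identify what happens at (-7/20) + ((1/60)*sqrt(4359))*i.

The denominator factor θ**2 + 7*θ/10 + 4/3 vanishes at (-7/20) + ((1/60)*sqrt(4359))*i and appears to the power 1; the numerator there equals -23/13, nonzero, and no other factor vanishes.
The branch terms are analytic at this point.
Hence a pole whose order is the multiplicity, 1.

The point is a pole of order 1.
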